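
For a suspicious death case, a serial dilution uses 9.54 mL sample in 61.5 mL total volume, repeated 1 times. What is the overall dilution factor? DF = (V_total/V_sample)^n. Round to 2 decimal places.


Dilution factor calculation:
Single dilution = V_total / V_sample = 61.5 / 9.54 ≈ 6.446541
Number of dilutions = 1
Total DF = (61.5 / 9.54)^1 (full precision, rounded at the end) = 6.45

6.45


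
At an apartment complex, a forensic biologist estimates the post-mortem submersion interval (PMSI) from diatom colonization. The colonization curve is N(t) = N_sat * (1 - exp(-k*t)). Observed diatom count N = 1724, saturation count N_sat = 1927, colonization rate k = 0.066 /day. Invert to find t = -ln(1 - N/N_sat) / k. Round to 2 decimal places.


PMSI from diatom colonization curve:
N / N_sat = 1724 / 1927 = 0.894655
1 - N/N_sat = 0.105345
ln(1 - N/N_sat) = -2.250515
t = -ln(1 - N/N_sat) / k = -(-2.250515) / 0.066 = 34.10 days

34.10


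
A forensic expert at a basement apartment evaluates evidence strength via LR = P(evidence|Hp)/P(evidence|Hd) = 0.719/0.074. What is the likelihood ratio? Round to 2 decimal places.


Likelihood ratio calculation:
LR = P(E|Hp) / P(E|Hd)
LR = 0.719 / 0.074
LR = 9.72

9.72


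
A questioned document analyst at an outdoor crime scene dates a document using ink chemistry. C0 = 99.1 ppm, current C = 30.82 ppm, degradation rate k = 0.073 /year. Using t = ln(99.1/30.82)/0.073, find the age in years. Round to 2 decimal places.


Document age estimation:
C0/C = 99.1 / 30.82 = 3.215445
ln(C0/C) = 1.167966
t = 1.167966 / 0.073 = 16.00 years

16.00


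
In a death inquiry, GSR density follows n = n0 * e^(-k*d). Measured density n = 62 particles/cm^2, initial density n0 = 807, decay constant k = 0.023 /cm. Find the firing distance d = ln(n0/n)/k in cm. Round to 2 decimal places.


GSR distance calculation:
n0/n = 807 / 62 = 13.016129
ln(n0/n) = 2.566189
d = 2.566189 / 0.023 = 111.57 cm

111.57


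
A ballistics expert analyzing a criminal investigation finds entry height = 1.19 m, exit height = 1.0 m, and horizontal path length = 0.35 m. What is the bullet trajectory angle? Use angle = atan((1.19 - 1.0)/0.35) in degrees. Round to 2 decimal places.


Bullet trajectory angle:
Height difference = 1.19 - 1.0 = 0.19 m
angle = atan(0.19 / 0.35)
angle = atan(0.542857)
angle = 28.50 degrees

28.50


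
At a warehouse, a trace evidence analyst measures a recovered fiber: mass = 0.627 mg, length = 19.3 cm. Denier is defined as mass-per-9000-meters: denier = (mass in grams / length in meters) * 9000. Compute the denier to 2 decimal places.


Denier calculation:
Mass in grams = 0.627 mg / 1000 = 0.000627 g
Length in meters = 19.3 cm / 100 = 0.193 m
Linear density = mass / length = 0.000627 / 0.193 = 0.0032487 g/m
Denier = (g/m) * 9000 = 0.0032487 * 9000 = 29.24

29.24


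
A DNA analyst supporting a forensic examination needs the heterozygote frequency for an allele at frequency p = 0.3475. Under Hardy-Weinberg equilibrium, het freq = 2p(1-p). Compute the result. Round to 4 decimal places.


Hardy-Weinberg heterozygote frequency:
q = 1 - p = 1 - 0.3475 = 0.6525
2pq = 2 * 0.3475 * 0.6525 = 0.4535

0.4535


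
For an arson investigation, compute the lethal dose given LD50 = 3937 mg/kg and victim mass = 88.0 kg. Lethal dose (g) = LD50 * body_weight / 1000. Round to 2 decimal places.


Lethal dose calculation:
Lethal dose = LD50 * body_weight / 1000
= 3937 * 88.0 / 1000
= 346456 / 1000
= 346.46 g

346.46


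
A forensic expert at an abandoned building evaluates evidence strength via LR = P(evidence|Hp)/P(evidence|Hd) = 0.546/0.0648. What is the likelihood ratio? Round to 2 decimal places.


Likelihood ratio calculation:
LR = P(E|Hp) / P(E|Hd)
LR = 0.546 / 0.0648
LR = 8.43

8.43


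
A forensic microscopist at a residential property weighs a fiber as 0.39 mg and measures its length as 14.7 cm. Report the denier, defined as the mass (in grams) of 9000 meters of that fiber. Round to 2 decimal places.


Denier calculation:
Mass in grams = 0.39 mg / 1000 = 0.00039 g
Length in meters = 14.7 cm / 100 = 0.147 m
Linear density = mass / length = 0.00039 / 0.147 = 0.00265306 g/m
Denier = (g/m) * 9000 = 0.00265306 * 9000 = 23.88

23.88


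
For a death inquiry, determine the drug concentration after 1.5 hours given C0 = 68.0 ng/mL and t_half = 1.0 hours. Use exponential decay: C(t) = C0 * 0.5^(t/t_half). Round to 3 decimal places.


Drug concentration decay:
Number of half-lives = t / t_half = 1.5 / 1.0 = 1.5
Decay factor = 0.5^1.5 = 0.35355339
C(t) = 68.0 * 0.35355339 = 24.042 ng/mL

24.042


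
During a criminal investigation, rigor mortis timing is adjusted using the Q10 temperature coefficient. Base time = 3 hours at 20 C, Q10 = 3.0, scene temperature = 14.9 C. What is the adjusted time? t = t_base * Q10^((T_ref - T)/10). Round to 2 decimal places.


Rigor mortis time adjustment:
Exponent = (T_ref - T_actual) / 10 = (20 - 14.9) / 10 = 0.51
Q10 factor = 3.0^0.51 = 1.75118
t_adjusted = 3 * 1.75118 = 5.25 hours

5.25


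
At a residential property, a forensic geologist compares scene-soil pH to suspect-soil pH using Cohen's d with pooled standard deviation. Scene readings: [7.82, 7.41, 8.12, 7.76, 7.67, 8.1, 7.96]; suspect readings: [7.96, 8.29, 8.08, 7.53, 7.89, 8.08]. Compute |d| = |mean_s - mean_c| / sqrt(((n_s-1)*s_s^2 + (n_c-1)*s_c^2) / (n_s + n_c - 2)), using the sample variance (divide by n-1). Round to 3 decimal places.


Pooled-variance Cohen's d for soil pH comparison:
Scene mean = 54.84 / 7 = 7.834286
Suspect mean = 47.83 / 6 = 7.971667
Scene sample variance s_s^2 = 0.063462
Suspect sample variance s_c^2 = 0.065337
Pooled variance = ((n_s-1)*s_s^2 + (n_c-1)*s_c^2) / (n_s + n_c - 2) = 0.064314
Pooled SD = sqrt(0.064314) = 0.253602
Mean difference = -0.137381
|d| = |-0.137381| / 0.253602 = 0.542

0.542


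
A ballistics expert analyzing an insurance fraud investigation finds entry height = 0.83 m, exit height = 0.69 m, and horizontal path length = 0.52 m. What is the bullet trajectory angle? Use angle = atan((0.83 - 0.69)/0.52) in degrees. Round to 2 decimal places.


Bullet trajectory angle:
Height difference = 0.83 - 0.69 = 0.14 m
angle = atan(0.14 / 0.52)
angle = atan(0.269231)
angle = 15.07 degrees

15.07


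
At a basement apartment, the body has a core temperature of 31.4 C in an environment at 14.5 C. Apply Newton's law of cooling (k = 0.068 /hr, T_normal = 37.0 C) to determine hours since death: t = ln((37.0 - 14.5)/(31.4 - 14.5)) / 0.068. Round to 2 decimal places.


Using Newton's law of cooling:
t = ln((T_normal - T_ambient) / (T_body - T_ambient)) / k
T_normal - T_ambient = 22.5
T_body - T_ambient = 16.9
Ratio = 1.331361
ln(ratio) = 0.286202
t = 0.286202 / 0.068 = 4.21 hours

4.21


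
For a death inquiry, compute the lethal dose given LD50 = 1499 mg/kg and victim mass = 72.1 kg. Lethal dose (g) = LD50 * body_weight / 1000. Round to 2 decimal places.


Lethal dose calculation:
Lethal dose = LD50 * body_weight / 1000
= 1499 * 72.1 / 1000
= 108077.9 / 1000
= 108.08 g

108.08


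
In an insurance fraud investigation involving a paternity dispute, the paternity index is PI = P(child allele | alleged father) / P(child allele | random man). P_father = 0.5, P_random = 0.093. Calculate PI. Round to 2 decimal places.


Paternity Index calculation:
PI = P(allele|father) / P(allele|random)
PI = 0.5 / 0.093
PI = 5.38

5.38


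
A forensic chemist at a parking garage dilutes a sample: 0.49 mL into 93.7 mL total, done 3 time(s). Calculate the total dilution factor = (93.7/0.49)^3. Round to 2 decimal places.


Dilution factor calculation:
Single dilution = V_total / V_sample = 93.7 / 0.49 ≈ 191.22449
Number of dilutions = 3
Total DF = (93.7 / 0.49)^3 (full precision, rounded at the end) = 6992468.72

6992468.72


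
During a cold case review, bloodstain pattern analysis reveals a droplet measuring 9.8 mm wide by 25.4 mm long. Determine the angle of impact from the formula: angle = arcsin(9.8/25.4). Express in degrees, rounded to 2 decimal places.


Blood spatter impact angle calculation:
width / length = 9.8 / 25.4 = 0.385827
angle = arcsin(0.385827)
angle = 22.70 degrees

22.70


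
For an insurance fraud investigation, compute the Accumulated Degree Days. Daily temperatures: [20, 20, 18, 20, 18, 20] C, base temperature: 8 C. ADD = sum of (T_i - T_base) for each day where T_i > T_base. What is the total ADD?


Computing ADD day by day:
Day 1: max(0, 20 - 8) = 12
Day 2: max(0, 20 - 8) = 12
Day 3: max(0, 18 - 8) = 10
Day 4: max(0, 20 - 8) = 12
Day 5: max(0, 18 - 8) = 10
Day 6: max(0, 20 - 8) = 12
Total ADD = 68

68


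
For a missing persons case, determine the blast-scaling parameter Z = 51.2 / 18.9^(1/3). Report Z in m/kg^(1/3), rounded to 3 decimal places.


Scaled distance calculation:
W^(1/3) = 18.9^(1/3) = 2.663712
Z = R / W^(1/3) = 51.2 / 2.663712
Z = 19.221 m/kg^(1/3)

19.221


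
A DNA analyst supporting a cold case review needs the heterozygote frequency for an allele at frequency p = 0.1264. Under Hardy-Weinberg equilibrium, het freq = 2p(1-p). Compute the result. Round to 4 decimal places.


Hardy-Weinberg heterozygote frequency:
q = 1 - p = 1 - 0.1264 = 0.8736
2pq = 2 * 0.1264 * 0.8736 = 0.2208

0.2208


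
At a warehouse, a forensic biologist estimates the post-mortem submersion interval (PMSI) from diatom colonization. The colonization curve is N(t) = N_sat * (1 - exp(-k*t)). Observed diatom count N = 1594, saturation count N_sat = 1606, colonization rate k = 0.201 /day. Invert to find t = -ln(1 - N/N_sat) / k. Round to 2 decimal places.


PMSI from diatom colonization curve:
N / N_sat = 1594 / 1606 = 0.992528
1 - N/N_sat = 0.007472
ln(1 - N/N_sat) = -4.896593
t = -ln(1 - N/N_sat) / k = -(-4.896593) / 0.201 = 24.36 days

24.36


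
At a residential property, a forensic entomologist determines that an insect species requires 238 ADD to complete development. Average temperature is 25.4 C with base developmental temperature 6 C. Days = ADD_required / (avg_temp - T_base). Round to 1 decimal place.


Insect development time:
Effective temperature = avg_temp - T_base = 25.4 - 6 = 19.4 C
Days = ADD / effective_temp = 238 / 19.4 = 12.3 days

12.3


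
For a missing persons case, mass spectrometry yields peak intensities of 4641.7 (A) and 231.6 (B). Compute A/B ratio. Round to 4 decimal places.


Spectral peak ratio:
Peak A = 4641.7 counts
Peak B = 231.6 counts
Ratio = 4641.7 / 231.6 = 20.0419

20.0419


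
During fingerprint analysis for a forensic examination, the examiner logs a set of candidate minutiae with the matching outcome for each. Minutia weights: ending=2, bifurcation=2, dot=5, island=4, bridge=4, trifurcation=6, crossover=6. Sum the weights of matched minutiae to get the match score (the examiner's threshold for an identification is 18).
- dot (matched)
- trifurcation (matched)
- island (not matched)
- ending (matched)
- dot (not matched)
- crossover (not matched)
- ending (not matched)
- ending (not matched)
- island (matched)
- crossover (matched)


Weighted minutiae match score:
  dot: matched, +5 (running total 5)
  trifurcation: matched, +6 (running total 11)
  island: not matched, +0
  ending: matched, +2 (running total 13)
  dot: not matched, +0
  crossover: not matched, +0
  ending: not matched, +0
  ending: not matched, +0
  island: matched, +4 (running total 17)
  crossover: matched, +6 (running total 23)
Total score = 23
Threshold = 18; verdict = identification

23


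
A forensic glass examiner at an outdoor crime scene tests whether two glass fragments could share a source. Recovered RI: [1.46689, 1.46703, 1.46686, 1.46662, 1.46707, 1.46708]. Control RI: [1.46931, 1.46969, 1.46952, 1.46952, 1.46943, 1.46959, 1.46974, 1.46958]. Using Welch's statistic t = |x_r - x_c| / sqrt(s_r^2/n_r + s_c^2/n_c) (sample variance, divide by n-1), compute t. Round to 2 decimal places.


Welch's t-criterion for glass RI comparison:
Recovered mean = sum / n_r = 8.80155 / 6 = 1.466925
Control mean = sum / n_c = 11.75638 / 8 = 1.4695475
Recovered sample variance s_r^2 = 3.091e-08
Control sample variance s_c^2 = 1.885e-08
Welch SE (unpooled) = sqrt(s_r^2/n_r + s_c^2/n_c) = sqrt(5.15167e-09 + 2.35625e-09) = sqrt(7.50792e-09) = 8.66483e-05
|mean_r - mean_c| = 0.0026225
t = 0.0026225 / 8.66483e-05 = 30.27

30.27


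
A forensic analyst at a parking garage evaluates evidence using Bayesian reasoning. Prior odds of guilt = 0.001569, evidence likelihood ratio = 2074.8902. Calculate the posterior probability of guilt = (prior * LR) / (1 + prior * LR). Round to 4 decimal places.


Bayesian evidence evaluation:
Posterior odds = prior_odds * LR = 0.001569 * 2074.8902 = 3.255503
Posterior probability = posterior_odds / (1 + posterior_odds)
= 3.255503 / (1 + 3.255503)
= 3.255503 / 4.255503
= 0.7650

0.7650


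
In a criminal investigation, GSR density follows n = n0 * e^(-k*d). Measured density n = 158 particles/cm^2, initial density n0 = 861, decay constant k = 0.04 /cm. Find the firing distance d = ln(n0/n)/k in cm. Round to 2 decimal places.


GSR distance calculation:
n0/n = 861 / 158 = 5.449367
ln(n0/n) = 1.695499
d = 1.695499 / 0.04 = 42.39 cm

42.39


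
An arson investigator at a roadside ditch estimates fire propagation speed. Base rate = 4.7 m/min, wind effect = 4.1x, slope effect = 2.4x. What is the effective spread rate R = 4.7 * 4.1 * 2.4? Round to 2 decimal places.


Fire spread rate calculation:
R = R0 * wind_factor * slope_factor
= 4.7 * 4.1 * 2.4
= 19.27 * 2.4
= 46.25 m/min

46.25


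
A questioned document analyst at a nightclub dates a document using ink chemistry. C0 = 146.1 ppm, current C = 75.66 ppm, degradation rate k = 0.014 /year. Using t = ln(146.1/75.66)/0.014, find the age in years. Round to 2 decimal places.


Document age estimation:
C0/C = 146.1 / 75.66 = 1.931007
ln(C0/C) = 0.658042
t = 0.658042 / 0.014 = 47.00 years

47.00


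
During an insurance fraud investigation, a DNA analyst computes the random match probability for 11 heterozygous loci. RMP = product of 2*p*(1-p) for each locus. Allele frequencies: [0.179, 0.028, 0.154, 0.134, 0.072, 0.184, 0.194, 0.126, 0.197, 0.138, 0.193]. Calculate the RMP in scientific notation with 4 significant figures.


Computing RMP for 11 loci:
Locus 1: 2 * 0.179 * 0.821 = 0.293918
Locus 2: 2 * 0.028 * 0.972 = 0.054432
Locus 3: 2 * 0.154 * 0.846 = 0.260568
Locus 4: 2 * 0.134 * 0.866 = 0.232088
Locus 5: 2 * 0.072 * 0.928 = 0.133632
Locus 6: 2 * 0.184 * 0.816 = 0.300288
Locus 7: 2 * 0.194 * 0.806 = 0.312728
Locus 8: 2 * 0.126 * 0.874 = 0.220248
Locus 9: 2 * 0.197 * 0.803 = 0.316382
Locus 10: 2 * 0.138 * 0.862 = 0.237912
Locus 11: 2 * 0.193 * 0.807 = 0.311502
RMP = 6.270e-08

6.270e-08


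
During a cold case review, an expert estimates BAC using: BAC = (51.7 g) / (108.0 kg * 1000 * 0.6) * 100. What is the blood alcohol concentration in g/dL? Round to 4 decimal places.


Applying the Widmark formula:
BAC = (dose_g / (body_wt * 1000 * r)) * 100
Denominator = 108.0 * 1000 * 0.6 = 64800
BAC = (51.7 / 64800) * 100
BAC = 0.0798 g/dL

0.0798


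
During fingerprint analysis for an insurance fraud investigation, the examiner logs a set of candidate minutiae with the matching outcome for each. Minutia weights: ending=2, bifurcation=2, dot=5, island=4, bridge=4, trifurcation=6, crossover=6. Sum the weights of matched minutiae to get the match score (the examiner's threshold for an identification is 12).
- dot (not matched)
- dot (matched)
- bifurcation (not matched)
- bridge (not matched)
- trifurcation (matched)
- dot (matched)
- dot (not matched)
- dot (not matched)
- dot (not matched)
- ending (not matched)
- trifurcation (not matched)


Weighted minutiae match score:
  dot: not matched, +0
  dot: matched, +5 (running total 5)
  bifurcation: not matched, +0
  bridge: not matched, +0
  trifurcation: matched, +6 (running total 11)
  dot: matched, +5 (running total 16)
  dot: not matched, +0
  dot: not matched, +0
  dot: not matched, +0
  ending: not matched, +0
  trifurcation: not matched, +0
Total score = 16
Threshold = 12; verdict = identification

16


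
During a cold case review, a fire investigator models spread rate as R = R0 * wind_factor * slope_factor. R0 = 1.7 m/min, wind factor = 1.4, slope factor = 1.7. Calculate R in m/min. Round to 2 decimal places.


Fire spread rate calculation:
R = R0 * wind_factor * slope_factor
= 1.7 * 1.4 * 1.7
= 2.38 * 1.7
= 4.05 m/min

4.05


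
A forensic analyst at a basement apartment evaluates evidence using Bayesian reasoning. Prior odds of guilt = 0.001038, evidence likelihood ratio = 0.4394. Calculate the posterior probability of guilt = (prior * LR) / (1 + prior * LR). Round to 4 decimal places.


Bayesian evidence evaluation:
Posterior odds = prior_odds * LR = 0.001038 * 0.4394 = 0.0004560972
Posterior probability = posterior_odds / (1 + posterior_odds)
= 0.0004560972 / (1 + 0.0004560972)
= 0.0004560972 / 1.0004560972
= 0.0005

0.0005


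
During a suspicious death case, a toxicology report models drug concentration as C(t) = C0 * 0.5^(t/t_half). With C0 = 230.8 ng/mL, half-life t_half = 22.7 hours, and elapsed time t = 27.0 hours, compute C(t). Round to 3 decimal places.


Drug concentration decay:
Number of half-lives = t / t_half = 27.0 / 22.7 = 1.189427
Decay factor = 0.5^1.189427 = 0.43847698
C(t) = 230.8 * 0.43847698 = 101.200 ng/mL

101.200


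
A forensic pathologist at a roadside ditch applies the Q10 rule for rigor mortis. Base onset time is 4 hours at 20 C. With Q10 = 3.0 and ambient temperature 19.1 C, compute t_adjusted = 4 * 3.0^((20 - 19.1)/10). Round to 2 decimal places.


Rigor mortis time adjustment:
Exponent = (T_ref - T_actual) / 10 = (20 - 19.1) / 10 = 0.09
Q10 factor = 3.0^0.09 = 1.10393
t_adjusted = 4 * 1.10393 = 4.42 hours

4.42


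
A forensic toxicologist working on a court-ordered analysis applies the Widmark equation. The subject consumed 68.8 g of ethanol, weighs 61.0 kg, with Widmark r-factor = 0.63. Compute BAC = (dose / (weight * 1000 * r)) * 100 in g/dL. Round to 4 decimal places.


Applying the Widmark formula:
BAC = (dose_g / (body_wt * 1000 * r)) * 100
Denominator = 61.0 * 1000 * 0.63 = 38430
BAC = (68.8 / 38430) * 100
BAC = 0.1790 g/dL

0.1790


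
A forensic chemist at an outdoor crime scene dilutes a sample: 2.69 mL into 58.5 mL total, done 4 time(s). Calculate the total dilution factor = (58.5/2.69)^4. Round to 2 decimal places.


Dilution factor calculation:
Single dilution = V_total / V_sample = 58.5 / 2.69 ≈ 21.747212
Number of dilutions = 4
Total DF = (58.5 / 2.69)^4 (full precision, rounded at the end) = 223673.40

223673.40


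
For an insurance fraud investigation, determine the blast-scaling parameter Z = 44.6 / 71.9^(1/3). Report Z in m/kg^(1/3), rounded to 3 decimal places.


Scaled distance calculation:
W^(1/3) = 71.9^(1/3) = 4.158241
Z = R / W^(1/3) = 44.6 / 4.158241
Z = 10.726 m/kg^(1/3)

10.726


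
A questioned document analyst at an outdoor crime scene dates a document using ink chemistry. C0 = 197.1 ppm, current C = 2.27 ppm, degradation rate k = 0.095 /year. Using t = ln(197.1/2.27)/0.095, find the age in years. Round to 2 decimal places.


Document age estimation:
C0/C = 197.1 / 2.27 = 86.828194
ln(C0/C) = 4.463931
t = 4.463931 / 0.095 = 46.99 years

46.99


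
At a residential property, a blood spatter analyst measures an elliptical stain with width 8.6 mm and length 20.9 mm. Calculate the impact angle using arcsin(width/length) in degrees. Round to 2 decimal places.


Blood spatter impact angle calculation:
width / length = 8.6 / 20.9 = 0.411483
angle = arcsin(0.411483)
angle = 24.30 degrees

24.30


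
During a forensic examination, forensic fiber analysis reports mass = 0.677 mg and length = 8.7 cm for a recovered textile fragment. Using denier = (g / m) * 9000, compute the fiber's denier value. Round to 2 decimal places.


Denier calculation:
Mass in grams = 0.677 mg / 1000 = 0.000677 g
Length in meters = 8.7 cm / 100 = 0.087 m
Linear density = mass / length = 0.000677 / 0.087 = 0.00778161 g/m
Denier = (g/m) * 9000 = 0.00778161 * 9000 = 70.03

70.03


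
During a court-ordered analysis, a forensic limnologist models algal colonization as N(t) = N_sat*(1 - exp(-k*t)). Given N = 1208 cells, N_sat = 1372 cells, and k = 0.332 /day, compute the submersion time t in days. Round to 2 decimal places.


PMSI from diatom colonization curve:
N / N_sat = 1208 / 1372 = 0.880466
1 - N/N_sat = 0.119534
ln(1 - N/N_sat) = -2.124154
t = -ln(1 - N/N_sat) / k = -(-2.124154) / 0.332 = 6.40 days

6.40


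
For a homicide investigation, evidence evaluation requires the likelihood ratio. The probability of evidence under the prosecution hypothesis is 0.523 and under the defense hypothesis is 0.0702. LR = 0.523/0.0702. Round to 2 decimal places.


Likelihood ratio calculation:
LR = P(E|Hp) / P(E|Hd)
LR = 0.523 / 0.0702
LR = 7.45

7.45


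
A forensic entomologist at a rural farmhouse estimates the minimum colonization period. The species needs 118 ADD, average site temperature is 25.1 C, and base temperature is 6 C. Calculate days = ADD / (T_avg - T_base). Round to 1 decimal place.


Insect development time:
Effective temperature = avg_temp - T_base = 25.1 - 6 = 19.1 C
Days = ADD / effective_temp = 118 / 19.1 = 6.2 days

6.2


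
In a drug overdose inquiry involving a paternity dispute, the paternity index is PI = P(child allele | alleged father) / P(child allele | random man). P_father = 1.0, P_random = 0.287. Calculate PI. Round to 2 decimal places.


Paternity Index calculation:
PI = P(allele|father) / P(allele|random)
PI = 1.0 / 0.287
PI = 3.48

3.48


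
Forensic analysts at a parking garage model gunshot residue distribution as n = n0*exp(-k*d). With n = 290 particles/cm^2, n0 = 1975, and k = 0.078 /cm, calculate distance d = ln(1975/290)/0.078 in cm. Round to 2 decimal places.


GSR distance calculation:
n0/n = 1975 / 290 = 6.810345
ln(n0/n) = 1.918443
d = 1.918443 / 0.078 = 24.60 cm

24.60


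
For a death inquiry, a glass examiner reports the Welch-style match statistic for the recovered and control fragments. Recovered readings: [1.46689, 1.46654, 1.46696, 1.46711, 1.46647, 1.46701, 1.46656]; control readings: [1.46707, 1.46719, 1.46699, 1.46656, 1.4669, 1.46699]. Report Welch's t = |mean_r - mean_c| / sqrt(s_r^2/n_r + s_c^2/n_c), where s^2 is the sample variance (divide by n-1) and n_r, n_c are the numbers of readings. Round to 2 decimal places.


Welch's t-criterion for glass RI comparison:
Recovered mean = sum / n_r = 10.26754 / 7 = 1.4667914
Control mean = sum / n_c = 8.8017 / 6 = 1.46695
Recovered sample variance s_r^2 = 6.79143e-08
Control sample variance s_c^2 = 4.596e-08
Welch SE (unpooled) = sqrt(s_r^2/n_r + s_c^2/n_c) = sqrt(9.70204e-09 + 7.66e-09) = sqrt(1.7362e-08) = 0.000131765
|mean_r - mean_c| = 0.000158571
t = 0.000158571 / 0.000131765 = 1.20

1.20


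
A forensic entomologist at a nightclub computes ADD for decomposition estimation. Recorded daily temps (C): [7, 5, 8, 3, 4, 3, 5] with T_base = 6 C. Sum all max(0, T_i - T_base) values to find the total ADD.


Computing ADD day by day:
Day 1: max(0, 7 - 6) = 1
Day 2: max(0, 5 - 6) = 0
Day 3: max(0, 8 - 6) = 2
Day 4: max(0, 3 - 6) = 0
Day 5: max(0, 4 - 6) = 0
Day 6: max(0, 3 - 6) = 0
Day 7: max(0, 5 - 6) = 0
Total ADD = 3

3


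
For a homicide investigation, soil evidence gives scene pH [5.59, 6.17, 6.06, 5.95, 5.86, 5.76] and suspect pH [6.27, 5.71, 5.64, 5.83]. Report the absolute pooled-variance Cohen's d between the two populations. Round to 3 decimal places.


Pooled-variance Cohen's d for soil pH comparison:
Scene mean = 35.39 / 6 = 5.898333
Suspect mean = 23.45 / 4 = 5.8625
Scene sample variance s_s^2 = 0.043657
Suspect sample variance s_c^2 = 0.079958
Pooled variance = ((n_s-1)*s_s^2 + (n_c-1)*s_c^2) / (n_s + n_c - 2) = 0.05727
Pooled SD = sqrt(0.05727) = 0.239312
Mean difference = 0.035833
|d| = |0.035833| / 0.239312 = 0.150

0.150


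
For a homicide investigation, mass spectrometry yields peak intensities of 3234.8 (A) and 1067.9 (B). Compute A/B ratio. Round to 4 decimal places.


Spectral peak ratio:
Peak A = 3234.8 counts
Peak B = 1067.9 counts
Ratio = 3234.8 / 1067.9 = 3.0291

3.0291


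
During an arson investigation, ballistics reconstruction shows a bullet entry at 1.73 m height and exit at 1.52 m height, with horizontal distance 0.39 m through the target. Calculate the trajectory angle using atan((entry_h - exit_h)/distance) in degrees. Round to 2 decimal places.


Bullet trajectory angle:
Height difference = 1.73 - 1.52 = 0.21 m
angle = atan(0.21 / 0.39)
angle = atan(0.538462)
angle = 28.30 degrees

28.30


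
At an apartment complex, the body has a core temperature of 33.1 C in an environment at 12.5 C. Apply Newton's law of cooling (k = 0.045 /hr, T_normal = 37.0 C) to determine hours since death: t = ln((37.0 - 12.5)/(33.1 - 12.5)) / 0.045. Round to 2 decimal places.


Using Newton's law of cooling:
t = ln((T_normal - T_ambient) / (T_body - T_ambient)) / k
T_normal - T_ambient = 24.5
T_body - T_ambient = 20.6
Ratio = 1.18932
ln(ratio) = 0.173382
t = 0.173382 / 0.045 = 3.85 hours

3.85


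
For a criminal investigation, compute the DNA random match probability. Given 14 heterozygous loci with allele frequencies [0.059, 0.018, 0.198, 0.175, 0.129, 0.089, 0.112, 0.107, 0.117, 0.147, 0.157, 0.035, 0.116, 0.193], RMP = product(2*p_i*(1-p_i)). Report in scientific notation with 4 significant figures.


Computing RMP for 14 loci:
Locus 1: 2 * 0.059 * 0.941 = 0.111038
Locus 2: 2 * 0.018 * 0.982 = 0.035352
Locus 3: 2 * 0.198 * 0.802 = 0.317592
Locus 4: 2 * 0.175 * 0.825 = 0.28875
Locus 5: 2 * 0.129 * 0.871 = 0.224718
Locus 6: 2 * 0.089 * 0.911 = 0.162158
Locus 7: 2 * 0.112 * 0.888 = 0.198912
Locus 8: 2 * 0.107 * 0.893 = 0.191102
Locus 9: 2 * 0.117 * 0.883 = 0.206622
Locus 10: 2 * 0.147 * 0.853 = 0.250782
Locus 11: 2 * 0.157 * 0.843 = 0.264702
Locus 12: 2 * 0.035 * 0.965 = 0.06755
Locus 13: 2 * 0.116 * 0.884 = 0.205088
Locus 14: 2 * 0.193 * 0.807 = 0.311502
RMP = 2.951e-11

2.951e-11


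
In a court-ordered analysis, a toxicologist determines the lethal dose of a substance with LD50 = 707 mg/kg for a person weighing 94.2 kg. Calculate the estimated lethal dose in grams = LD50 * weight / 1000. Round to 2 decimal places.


Lethal dose calculation:
Lethal dose = LD50 * body_weight / 1000
= 707 * 94.2 / 1000
= 66599.4 / 1000
= 66.60 g

66.60


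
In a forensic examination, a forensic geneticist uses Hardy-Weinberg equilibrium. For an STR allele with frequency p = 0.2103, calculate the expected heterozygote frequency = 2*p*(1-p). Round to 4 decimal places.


Hardy-Weinberg heterozygote frequency:
q = 1 - p = 1 - 0.2103 = 0.7897
2pq = 2 * 0.2103 * 0.7897 = 0.3321

0.3321


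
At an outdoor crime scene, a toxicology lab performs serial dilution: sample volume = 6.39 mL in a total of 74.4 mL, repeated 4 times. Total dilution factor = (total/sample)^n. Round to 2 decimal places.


Dilution factor calculation:
Single dilution = V_total / V_sample = 74.4 / 6.39 ≈ 11.643192
Number of dilutions = 4
Total DF = (74.4 / 6.39)^4 (full precision, rounded at the end) = 18377.58

18377.58


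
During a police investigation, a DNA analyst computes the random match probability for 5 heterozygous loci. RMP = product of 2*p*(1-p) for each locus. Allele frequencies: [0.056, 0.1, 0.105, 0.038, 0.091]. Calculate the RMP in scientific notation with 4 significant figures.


Computing RMP for 5 loci:
Locus 1: 2 * 0.056 * 0.944 = 0.105728
Locus 2: 2 * 0.1 * 0.9 = 0.18
Locus 3: 2 * 0.105 * 0.895 = 0.18795
Locus 4: 2 * 0.038 * 0.962 = 0.073112
Locus 5: 2 * 0.091 * 0.909 = 0.165438
RMP = 4.326e-05

4.326e-05


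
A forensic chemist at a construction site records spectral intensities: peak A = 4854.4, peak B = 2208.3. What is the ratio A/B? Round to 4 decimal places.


Spectral peak ratio:
Peak A = 4854.4 counts
Peak B = 2208.3 counts
Ratio = 4854.4 / 2208.3 = 2.1983

2.1983


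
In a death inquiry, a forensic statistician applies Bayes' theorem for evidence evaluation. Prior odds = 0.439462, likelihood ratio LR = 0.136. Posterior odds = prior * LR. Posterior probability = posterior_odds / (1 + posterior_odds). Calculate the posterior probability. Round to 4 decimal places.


Bayesian evidence evaluation:
Posterior odds = prior_odds * LR = 0.439462 * 0.136 = 0.05976683
Posterior probability = posterior_odds / (1 + posterior_odds)
= 0.05976683 / (1 + 0.05976683)
= 0.05976683 / 1.05976683
= 0.0564

0.0564


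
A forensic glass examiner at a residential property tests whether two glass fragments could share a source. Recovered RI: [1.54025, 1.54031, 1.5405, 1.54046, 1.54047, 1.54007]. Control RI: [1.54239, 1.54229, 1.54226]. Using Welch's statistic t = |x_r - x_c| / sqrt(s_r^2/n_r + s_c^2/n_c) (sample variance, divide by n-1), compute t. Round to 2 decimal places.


Welch's t-criterion for glass RI comparison:
Recovered mean = sum / n_r = 9.24206 / 6 = 1.5403433
Control mean = sum / n_c = 4.62694 / 3 = 1.5423133
Recovered sample variance s_r^2 = 2.77467e-08
Control sample variance s_c^2 = 4.63333e-09
Welch SE (unpooled) = sqrt(s_r^2/n_r + s_c^2/n_c) = sqrt(4.62444e-09 + 1.54444e-09) = sqrt(6.16888e-09) = 7.85422e-05
|mean_r - mean_c| = 0.00197
t = 0.00197 / 7.85422e-05 = 25.08

25.08


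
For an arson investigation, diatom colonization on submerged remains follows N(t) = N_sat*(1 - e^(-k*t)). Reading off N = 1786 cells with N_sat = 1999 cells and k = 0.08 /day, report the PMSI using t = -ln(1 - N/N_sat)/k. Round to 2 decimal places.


PMSI from diatom colonization curve:
N / N_sat = 1786 / 1999 = 0.893447
1 - N/N_sat = 0.106553
ln(1 - N/N_sat) = -2.239113
t = -ln(1 - N/N_sat) / k = -(-2.239113) / 0.08 = 27.99 days

27.99


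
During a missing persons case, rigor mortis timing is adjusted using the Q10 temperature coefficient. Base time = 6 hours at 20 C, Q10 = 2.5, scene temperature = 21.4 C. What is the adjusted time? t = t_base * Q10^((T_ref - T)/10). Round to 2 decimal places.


Rigor mortis time adjustment:
Exponent = (T_ref - T_actual) / 10 = (20 - 21.4) / 10 = -0.14
Q10 factor = 2.5^-0.14 = 0.87961
t_adjusted = 6 * 0.87961 = 5.28 hours

5.28


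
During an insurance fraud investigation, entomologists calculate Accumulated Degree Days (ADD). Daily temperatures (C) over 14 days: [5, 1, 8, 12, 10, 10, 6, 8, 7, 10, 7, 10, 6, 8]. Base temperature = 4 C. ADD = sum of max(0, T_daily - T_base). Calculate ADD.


Computing ADD day by day:
Day 1: max(0, 5 - 4) = 1
Day 2: max(0, 1 - 4) = 0
Day 3: max(0, 8 - 4) = 4
Day 4: max(0, 12 - 4) = 8
Day 5: max(0, 10 - 4) = 6
Day 6: max(0, 10 - 4) = 6
Day 7: max(0, 6 - 4) = 2
Day 8: max(0, 8 - 4) = 4
Day 9: max(0, 7 - 4) = 3
Day 10: max(0, 10 - 4) = 6
Day 11: max(0, 7 - 4) = 3
Day 12: max(0, 10 - 4) = 6
Day 13: max(0, 6 - 4) = 2
Day 14: max(0, 8 - 4) = 4
Total ADD = 55

55


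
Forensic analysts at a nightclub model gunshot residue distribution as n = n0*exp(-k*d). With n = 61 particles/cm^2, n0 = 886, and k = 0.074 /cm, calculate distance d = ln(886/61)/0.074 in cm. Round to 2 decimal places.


GSR distance calculation:
n0/n = 886 / 61 = 14.52459
ln(n0/n) = 2.675843
d = 2.675843 / 0.074 = 36.16 cm

36.16


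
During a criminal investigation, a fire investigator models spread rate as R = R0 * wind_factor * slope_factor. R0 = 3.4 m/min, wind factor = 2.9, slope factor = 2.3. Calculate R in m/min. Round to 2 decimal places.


Fire spread rate calculation:
R = R0 * wind_factor * slope_factor
= 3.4 * 2.9 * 2.3
= 9.86 * 2.3
= 22.68 m/min

22.68


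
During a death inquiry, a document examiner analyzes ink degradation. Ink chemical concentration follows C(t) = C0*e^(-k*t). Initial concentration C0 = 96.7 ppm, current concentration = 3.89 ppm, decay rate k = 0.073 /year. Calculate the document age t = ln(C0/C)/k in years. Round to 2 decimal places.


Document age estimation:
C0/C = 96.7 / 3.89 = 24.858612
ln(C0/C) = 3.213204
t = 3.213204 / 0.073 = 44.02 years

44.02


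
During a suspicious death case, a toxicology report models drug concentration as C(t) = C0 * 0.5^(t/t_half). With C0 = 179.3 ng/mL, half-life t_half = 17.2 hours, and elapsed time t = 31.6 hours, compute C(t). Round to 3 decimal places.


Drug concentration decay:
Number of half-lives = t / t_half = 31.6 / 17.2 = 1.837209
Decay factor = 0.5^1.837209 = 0.27986268
C(t) = 179.3 * 0.27986268 = 50.179 ng/mL

50.179


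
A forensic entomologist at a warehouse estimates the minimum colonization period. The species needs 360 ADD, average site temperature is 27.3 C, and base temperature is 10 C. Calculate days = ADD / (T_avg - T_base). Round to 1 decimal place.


Insect development time:
Effective temperature = avg_temp - T_base = 27.3 - 10 = 17.3 C
Days = ADD / effective_temp = 360 / 17.3 = 20.8 days

20.8


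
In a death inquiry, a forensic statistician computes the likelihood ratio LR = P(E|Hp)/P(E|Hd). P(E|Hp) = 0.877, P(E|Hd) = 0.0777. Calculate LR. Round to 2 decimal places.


Likelihood ratio calculation:
LR = P(E|Hp) / P(E|Hd)
LR = 0.877 / 0.0777
LR = 11.29

11.29


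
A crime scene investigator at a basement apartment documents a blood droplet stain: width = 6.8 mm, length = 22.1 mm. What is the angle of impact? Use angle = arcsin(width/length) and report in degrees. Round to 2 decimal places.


Blood spatter impact angle calculation:
width / length = 6.8 / 22.1 = 0.307692
angle = arcsin(0.307692)
angle = 17.92 degrees

17.92


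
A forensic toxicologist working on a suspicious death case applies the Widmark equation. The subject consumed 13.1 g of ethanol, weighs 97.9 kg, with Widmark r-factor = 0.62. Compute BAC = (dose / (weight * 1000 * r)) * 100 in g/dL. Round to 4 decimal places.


Applying the Widmark formula:
BAC = (dose_g / (body_wt * 1000 * r)) * 100
Denominator = 97.9 * 1000 * 0.62 = 60698
BAC = (13.1 / 60698) * 100
BAC = 0.0216 g/dL

0.0216


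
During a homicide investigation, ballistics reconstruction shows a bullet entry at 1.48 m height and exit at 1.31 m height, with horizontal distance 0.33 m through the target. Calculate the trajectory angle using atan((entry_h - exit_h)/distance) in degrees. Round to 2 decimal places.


Bullet trajectory angle:
Height difference = 1.48 - 1.31 = 0.17 m
angle = atan(0.17 / 0.33)
angle = atan(0.515152)
angle = 27.26 degrees

27.26


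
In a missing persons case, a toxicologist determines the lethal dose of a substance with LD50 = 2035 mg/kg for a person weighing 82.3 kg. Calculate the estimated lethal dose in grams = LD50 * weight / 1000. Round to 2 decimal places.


Lethal dose calculation:
Lethal dose = LD50 * body_weight / 1000
= 2035 * 82.3 / 1000
= 167480.5 / 1000
= 167.48 g

167.48


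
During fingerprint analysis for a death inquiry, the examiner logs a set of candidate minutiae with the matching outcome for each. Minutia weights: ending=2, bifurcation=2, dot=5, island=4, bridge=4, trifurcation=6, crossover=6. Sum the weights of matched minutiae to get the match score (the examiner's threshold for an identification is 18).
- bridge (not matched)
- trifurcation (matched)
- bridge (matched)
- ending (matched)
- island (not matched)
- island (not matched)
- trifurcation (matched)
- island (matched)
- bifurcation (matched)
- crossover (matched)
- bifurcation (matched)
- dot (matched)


Weighted minutiae match score:
  bridge: not matched, +0
  trifurcation: matched, +6 (running total 6)
  bridge: matched, +4 (running total 10)
  ending: matched, +2 (running total 12)
  island: not matched, +0
  island: not matched, +0
  trifurcation: matched, +6 (running total 18)
  island: matched, +4 (running total 22)
  bifurcation: matched, +2 (running total 24)
  crossover: matched, +6 (running total 30)
  bifurcation: matched, +2 (running total 32)
  dot: matched, +5 (running total 37)
Total score = 37
Threshold = 18; verdict = identification

37


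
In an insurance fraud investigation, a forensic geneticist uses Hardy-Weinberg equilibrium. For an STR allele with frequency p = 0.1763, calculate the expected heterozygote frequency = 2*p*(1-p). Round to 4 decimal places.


Hardy-Weinberg heterozygote frequency:
q = 1 - p = 1 - 0.1763 = 0.8237
2pq = 2 * 0.1763 * 0.8237 = 0.2904

0.2904


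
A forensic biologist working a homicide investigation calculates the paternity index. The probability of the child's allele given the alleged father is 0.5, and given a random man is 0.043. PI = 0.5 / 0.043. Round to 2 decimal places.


Paternity Index calculation:
PI = P(allele|father) / P(allele|random)
PI = 0.5 / 0.043
PI = 11.63

11.63


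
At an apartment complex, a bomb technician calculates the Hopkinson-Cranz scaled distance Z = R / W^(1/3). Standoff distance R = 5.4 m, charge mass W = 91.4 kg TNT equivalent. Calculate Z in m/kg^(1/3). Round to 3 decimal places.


Scaled distance calculation:
W^(1/3) = 91.4^(1/3) = 4.504522
Z = R / W^(1/3) = 5.4 / 4.504522
Z = 1.199 m/kg^(1/3)

1.199


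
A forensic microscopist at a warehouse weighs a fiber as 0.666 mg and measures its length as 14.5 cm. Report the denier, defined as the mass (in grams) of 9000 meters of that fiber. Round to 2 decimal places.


Denier calculation:
Mass in grams = 0.666 mg / 1000 = 0.000666 g
Length in meters = 14.5 cm / 100 = 0.145 m
Linear density = mass / length = 0.000666 / 0.145 = 0.0045931 g/m
Denier = (g/m) * 9000 = 0.0045931 * 9000 = 41.34

41.34


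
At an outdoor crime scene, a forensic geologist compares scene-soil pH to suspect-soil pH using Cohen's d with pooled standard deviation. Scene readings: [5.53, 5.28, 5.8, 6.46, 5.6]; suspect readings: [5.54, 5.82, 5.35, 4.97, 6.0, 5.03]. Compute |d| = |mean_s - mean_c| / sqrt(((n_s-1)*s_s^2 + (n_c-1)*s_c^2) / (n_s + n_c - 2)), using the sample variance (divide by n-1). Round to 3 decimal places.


Pooled-variance Cohen's d for soil pH comparison:
Scene mean = 28.67 / 5 = 5.734
Suspect mean = 32.71 / 6 = 5.451667
Scene sample variance s_s^2 = 0.19928
Suspect sample variance s_c^2 = 0.172857
Pooled variance = ((n_s-1)*s_s^2 + (n_c-1)*s_c^2) / (n_s + n_c - 2) = 0.1846
Pooled SD = sqrt(0.1846) = 0.429651
Mean difference = 0.282333
|d| = |0.282333| / 0.429651 = 0.657

0.657


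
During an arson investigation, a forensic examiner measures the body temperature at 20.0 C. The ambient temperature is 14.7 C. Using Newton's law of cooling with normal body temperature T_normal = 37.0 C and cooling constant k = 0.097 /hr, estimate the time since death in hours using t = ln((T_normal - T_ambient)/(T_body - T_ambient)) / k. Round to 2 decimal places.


Using Newton's law of cooling:
t = ln((T_normal - T_ambient) / (T_body - T_ambient)) / k
T_normal - T_ambient = 22.3
T_body - T_ambient = 5.3
Ratio = 4.207547
ln(ratio) = 1.43688
t = 1.43688 / 0.097 = 14.81 hours

14.81


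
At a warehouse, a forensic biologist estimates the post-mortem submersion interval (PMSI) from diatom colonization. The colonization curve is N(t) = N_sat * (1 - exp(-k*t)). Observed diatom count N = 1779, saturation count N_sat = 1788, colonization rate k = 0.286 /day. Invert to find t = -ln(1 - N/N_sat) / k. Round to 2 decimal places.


PMSI from diatom colonization curve:
N / N_sat = 1779 / 1788 = 0.994966
1 - N/N_sat = 0.005034
ln(1 - N/N_sat) = -5.29154
t = -ln(1 - N/N_sat) / k = -(-5.29154) / 0.286 = 18.50 days

18.50


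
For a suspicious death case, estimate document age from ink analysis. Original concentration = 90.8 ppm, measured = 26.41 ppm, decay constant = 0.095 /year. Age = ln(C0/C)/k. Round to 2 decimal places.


Document age estimation:
C0/C = 90.8 / 26.41 = 3.438092
ln(C0/C) = 1.234917
t = 1.234917 / 0.095 = 13.00 years

13.00


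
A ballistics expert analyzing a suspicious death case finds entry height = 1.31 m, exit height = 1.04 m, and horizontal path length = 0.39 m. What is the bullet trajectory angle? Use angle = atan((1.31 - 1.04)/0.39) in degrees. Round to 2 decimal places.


Bullet trajectory angle:
Height difference = 1.31 - 1.04 = 0.27 m
angle = atan(0.27 / 0.39)
angle = atan(0.692308)
angle = 34.70 degrees

34.70


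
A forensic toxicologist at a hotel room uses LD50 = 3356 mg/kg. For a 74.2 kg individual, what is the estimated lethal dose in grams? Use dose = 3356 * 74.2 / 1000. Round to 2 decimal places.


Lethal dose calculation:
Lethal dose = LD50 * body_weight / 1000
= 3356 * 74.2 / 1000
= 249015.2 / 1000
= 249.02 g

249.02
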